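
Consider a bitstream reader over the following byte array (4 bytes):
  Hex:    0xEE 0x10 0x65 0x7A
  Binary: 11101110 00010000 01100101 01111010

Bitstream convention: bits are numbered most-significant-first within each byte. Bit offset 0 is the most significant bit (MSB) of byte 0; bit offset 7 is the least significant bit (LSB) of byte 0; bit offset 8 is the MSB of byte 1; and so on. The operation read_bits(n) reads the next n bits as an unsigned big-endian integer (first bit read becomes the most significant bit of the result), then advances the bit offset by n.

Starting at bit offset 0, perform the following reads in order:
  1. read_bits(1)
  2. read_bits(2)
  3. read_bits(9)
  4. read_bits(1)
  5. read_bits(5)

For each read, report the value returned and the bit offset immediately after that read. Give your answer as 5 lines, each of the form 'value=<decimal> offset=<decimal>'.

Read 1: bits[0:1] width=1 -> value=1 (bin 1); offset now 1 = byte 0 bit 1; 31 bits remain
Read 2: bits[1:3] width=2 -> value=3 (bin 11); offset now 3 = byte 0 bit 3; 29 bits remain
Read 3: bits[3:12] width=9 -> value=225 (bin 011100001); offset now 12 = byte 1 bit 4; 20 bits remain
Read 4: bits[12:13] width=1 -> value=0 (bin 0); offset now 13 = byte 1 bit 5; 19 bits remain
Read 5: bits[13:18] width=5 -> value=1 (bin 00001); offset now 18 = byte 2 bit 2; 14 bits remain

Answer: value=1 offset=1
value=3 offset=3
value=225 offset=12
value=0 offset=13
value=1 offset=18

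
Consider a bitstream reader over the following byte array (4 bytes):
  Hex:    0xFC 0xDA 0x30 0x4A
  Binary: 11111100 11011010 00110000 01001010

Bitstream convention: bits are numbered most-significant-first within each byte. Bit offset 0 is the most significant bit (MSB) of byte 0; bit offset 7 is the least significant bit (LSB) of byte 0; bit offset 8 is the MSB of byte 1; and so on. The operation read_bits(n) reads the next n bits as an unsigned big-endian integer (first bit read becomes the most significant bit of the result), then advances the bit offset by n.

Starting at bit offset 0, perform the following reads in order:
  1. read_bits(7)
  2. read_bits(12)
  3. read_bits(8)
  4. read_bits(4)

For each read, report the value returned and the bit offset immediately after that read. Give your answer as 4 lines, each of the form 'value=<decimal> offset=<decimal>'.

Read 1: bits[0:7] width=7 -> value=126 (bin 1111110); offset now 7 = byte 0 bit 7; 25 bits remain
Read 2: bits[7:19] width=12 -> value=1745 (bin 011011010001); offset now 19 = byte 2 bit 3; 13 bits remain
Read 3: bits[19:27] width=8 -> value=130 (bin 10000010); offset now 27 = byte 3 bit 3; 5 bits remain
Read 4: bits[27:31] width=4 -> value=5 (bin 0101); offset now 31 = byte 3 bit 7; 1 bits remain

Answer: value=126 offset=7
value=1745 offset=19
value=130 offset=27
value=5 offset=31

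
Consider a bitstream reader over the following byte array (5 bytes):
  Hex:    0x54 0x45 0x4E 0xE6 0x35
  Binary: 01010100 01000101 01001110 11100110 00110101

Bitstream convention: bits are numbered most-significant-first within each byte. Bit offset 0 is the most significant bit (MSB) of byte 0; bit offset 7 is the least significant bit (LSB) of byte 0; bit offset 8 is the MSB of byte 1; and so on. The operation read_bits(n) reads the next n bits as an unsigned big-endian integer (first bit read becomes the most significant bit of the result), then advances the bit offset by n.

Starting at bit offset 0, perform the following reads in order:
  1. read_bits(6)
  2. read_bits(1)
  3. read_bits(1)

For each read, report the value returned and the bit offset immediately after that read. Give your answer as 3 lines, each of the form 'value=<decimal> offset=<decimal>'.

Answer: value=21 offset=6
value=0 offset=7
value=0 offset=8

Derivation:
Read 1: bits[0:6] width=6 -> value=21 (bin 010101); offset now 6 = byte 0 bit 6; 34 bits remain
Read 2: bits[6:7] width=1 -> value=0 (bin 0); offset now 7 = byte 0 bit 7; 33 bits remain
Read 3: bits[7:8] width=1 -> value=0 (bin 0); offset now 8 = byte 1 bit 0; 32 bits remain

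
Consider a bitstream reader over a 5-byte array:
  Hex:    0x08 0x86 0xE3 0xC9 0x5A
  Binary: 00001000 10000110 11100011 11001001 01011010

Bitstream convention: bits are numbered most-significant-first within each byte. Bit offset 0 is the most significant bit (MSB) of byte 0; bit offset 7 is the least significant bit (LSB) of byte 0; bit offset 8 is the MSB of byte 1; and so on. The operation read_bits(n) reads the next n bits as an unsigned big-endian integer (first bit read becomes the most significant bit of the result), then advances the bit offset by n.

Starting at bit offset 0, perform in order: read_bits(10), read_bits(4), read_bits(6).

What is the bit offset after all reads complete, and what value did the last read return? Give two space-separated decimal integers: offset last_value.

Read 1: bits[0:10] width=10 -> value=34 (bin 0000100010); offset now 10 = byte 1 bit 2; 30 bits remain
Read 2: bits[10:14] width=4 -> value=1 (bin 0001); offset now 14 = byte 1 bit 6; 26 bits remain
Read 3: bits[14:20] width=6 -> value=46 (bin 101110); offset now 20 = byte 2 bit 4; 20 bits remain

Answer: 20 46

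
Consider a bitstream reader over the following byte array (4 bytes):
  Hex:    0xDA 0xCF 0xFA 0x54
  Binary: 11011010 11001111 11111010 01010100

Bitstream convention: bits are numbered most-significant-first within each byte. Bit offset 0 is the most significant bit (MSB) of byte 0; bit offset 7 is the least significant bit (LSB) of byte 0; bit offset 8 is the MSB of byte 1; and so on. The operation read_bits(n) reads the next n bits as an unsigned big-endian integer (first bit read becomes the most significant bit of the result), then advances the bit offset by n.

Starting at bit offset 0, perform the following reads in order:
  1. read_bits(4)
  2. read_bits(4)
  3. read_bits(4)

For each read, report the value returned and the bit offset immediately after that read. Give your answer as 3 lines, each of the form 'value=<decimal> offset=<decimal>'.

Answer: value=13 offset=4
value=10 offset=8
value=12 offset=12

Derivation:
Read 1: bits[0:4] width=4 -> value=13 (bin 1101); offset now 4 = byte 0 bit 4; 28 bits remain
Read 2: bits[4:8] width=4 -> value=10 (bin 1010); offset now 8 = byte 1 bit 0; 24 bits remain
Read 3: bits[8:12] width=4 -> value=12 (bin 1100); offset now 12 = byte 1 bit 4; 20 bits remain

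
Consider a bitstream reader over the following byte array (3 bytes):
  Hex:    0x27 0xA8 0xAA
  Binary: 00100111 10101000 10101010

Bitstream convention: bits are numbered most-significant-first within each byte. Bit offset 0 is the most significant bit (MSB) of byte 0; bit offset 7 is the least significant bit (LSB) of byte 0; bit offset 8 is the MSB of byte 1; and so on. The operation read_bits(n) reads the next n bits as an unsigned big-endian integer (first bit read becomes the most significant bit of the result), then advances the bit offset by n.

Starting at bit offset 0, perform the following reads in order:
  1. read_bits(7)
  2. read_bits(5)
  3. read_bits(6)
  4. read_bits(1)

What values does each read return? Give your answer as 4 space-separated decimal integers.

Read 1: bits[0:7] width=7 -> value=19 (bin 0010011); offset now 7 = byte 0 bit 7; 17 bits remain
Read 2: bits[7:12] width=5 -> value=26 (bin 11010); offset now 12 = byte 1 bit 4; 12 bits remain
Read 3: bits[12:18] width=6 -> value=34 (bin 100010); offset now 18 = byte 2 bit 2; 6 bits remain
Read 4: bits[18:19] width=1 -> value=1 (bin 1); offset now 19 = byte 2 bit 3; 5 bits remain

Answer: 19 26 34 1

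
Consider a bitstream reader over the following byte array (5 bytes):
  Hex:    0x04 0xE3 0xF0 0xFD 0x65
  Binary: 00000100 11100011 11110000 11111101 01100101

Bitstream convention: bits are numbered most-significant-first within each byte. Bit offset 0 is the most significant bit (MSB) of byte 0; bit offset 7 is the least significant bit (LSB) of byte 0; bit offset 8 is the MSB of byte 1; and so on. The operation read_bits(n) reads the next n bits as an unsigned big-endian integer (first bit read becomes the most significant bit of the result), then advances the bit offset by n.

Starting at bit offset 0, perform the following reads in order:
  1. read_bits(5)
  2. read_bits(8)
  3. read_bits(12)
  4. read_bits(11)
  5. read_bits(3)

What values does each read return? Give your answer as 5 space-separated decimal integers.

Answer: 0 156 2017 2006 2

Derivation:
Read 1: bits[0:5] width=5 -> value=0 (bin 00000); offset now 5 = byte 0 bit 5; 35 bits remain
Read 2: bits[5:13] width=8 -> value=156 (bin 10011100); offset now 13 = byte 1 bit 5; 27 bits remain
Read 3: bits[13:25] width=12 -> value=2017 (bin 011111100001); offset now 25 = byte 3 bit 1; 15 bits remain
Read 4: bits[25:36] width=11 -> value=2006 (bin 11111010110); offset now 36 = byte 4 bit 4; 4 bits remain
Read 5: bits[36:39] width=3 -> value=2 (bin 010); offset now 39 = byte 4 bit 7; 1 bits remain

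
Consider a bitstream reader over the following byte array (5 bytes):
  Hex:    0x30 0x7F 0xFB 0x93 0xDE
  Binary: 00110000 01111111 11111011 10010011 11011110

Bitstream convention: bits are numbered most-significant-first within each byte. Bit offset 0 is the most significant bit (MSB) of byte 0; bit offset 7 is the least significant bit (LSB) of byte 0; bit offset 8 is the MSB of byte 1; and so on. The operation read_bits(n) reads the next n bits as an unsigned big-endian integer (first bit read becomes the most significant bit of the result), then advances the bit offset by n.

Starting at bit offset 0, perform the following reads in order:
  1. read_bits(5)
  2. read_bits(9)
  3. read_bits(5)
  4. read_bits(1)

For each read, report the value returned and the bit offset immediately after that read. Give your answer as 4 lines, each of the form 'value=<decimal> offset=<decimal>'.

Answer: value=6 offset=5
value=31 offset=14
value=31 offset=19
value=1 offset=20

Derivation:
Read 1: bits[0:5] width=5 -> value=6 (bin 00110); offset now 5 = byte 0 bit 5; 35 bits remain
Read 2: bits[5:14] width=9 -> value=31 (bin 000011111); offset now 14 = byte 1 bit 6; 26 bits remain
Read 3: bits[14:19] width=5 -> value=31 (bin 11111); offset now 19 = byte 2 bit 3; 21 bits remain
Read 4: bits[19:20] width=1 -> value=1 (bin 1); offset now 20 = byte 2 bit 4; 20 bits remain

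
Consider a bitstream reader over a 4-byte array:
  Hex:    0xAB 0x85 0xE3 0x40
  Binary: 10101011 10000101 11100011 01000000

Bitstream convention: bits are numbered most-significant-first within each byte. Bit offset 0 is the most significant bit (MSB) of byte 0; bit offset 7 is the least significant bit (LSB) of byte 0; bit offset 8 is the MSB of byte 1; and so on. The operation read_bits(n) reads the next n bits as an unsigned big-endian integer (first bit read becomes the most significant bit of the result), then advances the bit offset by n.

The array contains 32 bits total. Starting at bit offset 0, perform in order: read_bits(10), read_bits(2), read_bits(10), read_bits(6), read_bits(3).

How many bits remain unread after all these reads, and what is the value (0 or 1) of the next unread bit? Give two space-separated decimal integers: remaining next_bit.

Answer: 1 0

Derivation:
Read 1: bits[0:10] width=10 -> value=686 (bin 1010101110); offset now 10 = byte 1 bit 2; 22 bits remain
Read 2: bits[10:12] width=2 -> value=0 (bin 00); offset now 12 = byte 1 bit 4; 20 bits remain
Read 3: bits[12:22] width=10 -> value=376 (bin 0101111000); offset now 22 = byte 2 bit 6; 10 bits remain
Read 4: bits[22:28] width=6 -> value=52 (bin 110100); offset now 28 = byte 3 bit 4; 4 bits remain
Read 5: bits[28:31] width=3 -> value=0 (bin 000); offset now 31 = byte 3 bit 7; 1 bits remain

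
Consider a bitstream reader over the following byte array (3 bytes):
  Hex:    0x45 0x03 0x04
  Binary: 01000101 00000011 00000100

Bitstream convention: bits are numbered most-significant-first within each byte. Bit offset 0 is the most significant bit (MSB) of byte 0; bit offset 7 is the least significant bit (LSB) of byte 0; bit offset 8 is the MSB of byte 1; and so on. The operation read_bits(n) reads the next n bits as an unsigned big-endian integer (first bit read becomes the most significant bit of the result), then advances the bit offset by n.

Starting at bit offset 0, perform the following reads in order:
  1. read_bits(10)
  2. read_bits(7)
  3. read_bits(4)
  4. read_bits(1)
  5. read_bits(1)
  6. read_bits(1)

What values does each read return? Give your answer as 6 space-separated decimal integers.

Answer: 276 6 0 1 0 0

Derivation:
Read 1: bits[0:10] width=10 -> value=276 (bin 0100010100); offset now 10 = byte 1 bit 2; 14 bits remain
Read 2: bits[10:17] width=7 -> value=6 (bin 0000110); offset now 17 = byte 2 bit 1; 7 bits remain
Read 3: bits[17:21] width=4 -> value=0 (bin 0000); offset now 21 = byte 2 bit 5; 3 bits remain
Read 4: bits[21:22] width=1 -> value=1 (bin 1); offset now 22 = byte 2 bit 6; 2 bits remain
Read 5: bits[22:23] width=1 -> value=0 (bin 0); offset now 23 = byte 2 bit 7; 1 bits remain
Read 6: bits[23:24] width=1 -> value=0 (bin 0); offset now 24 = byte 3 bit 0; 0 bits remain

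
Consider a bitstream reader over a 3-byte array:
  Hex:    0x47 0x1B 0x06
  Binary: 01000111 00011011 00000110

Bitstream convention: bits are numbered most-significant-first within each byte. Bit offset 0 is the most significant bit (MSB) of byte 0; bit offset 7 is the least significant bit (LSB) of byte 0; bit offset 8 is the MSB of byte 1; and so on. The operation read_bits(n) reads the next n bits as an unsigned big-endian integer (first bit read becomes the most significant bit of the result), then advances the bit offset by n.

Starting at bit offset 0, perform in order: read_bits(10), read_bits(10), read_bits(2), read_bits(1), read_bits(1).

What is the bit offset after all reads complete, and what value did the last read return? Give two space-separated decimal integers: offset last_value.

Read 1: bits[0:10] width=10 -> value=284 (bin 0100011100); offset now 10 = byte 1 bit 2; 14 bits remain
Read 2: bits[10:20] width=10 -> value=432 (bin 0110110000); offset now 20 = byte 2 bit 4; 4 bits remain
Read 3: bits[20:22] width=2 -> value=1 (bin 01); offset now 22 = byte 2 bit 6; 2 bits remain
Read 4: bits[22:23] width=1 -> value=1 (bin 1); offset now 23 = byte 2 bit 7; 1 bits remain
Read 5: bits[23:24] width=1 -> value=0 (bin 0); offset now 24 = byte 3 bit 0; 0 bits remain

Answer: 24 0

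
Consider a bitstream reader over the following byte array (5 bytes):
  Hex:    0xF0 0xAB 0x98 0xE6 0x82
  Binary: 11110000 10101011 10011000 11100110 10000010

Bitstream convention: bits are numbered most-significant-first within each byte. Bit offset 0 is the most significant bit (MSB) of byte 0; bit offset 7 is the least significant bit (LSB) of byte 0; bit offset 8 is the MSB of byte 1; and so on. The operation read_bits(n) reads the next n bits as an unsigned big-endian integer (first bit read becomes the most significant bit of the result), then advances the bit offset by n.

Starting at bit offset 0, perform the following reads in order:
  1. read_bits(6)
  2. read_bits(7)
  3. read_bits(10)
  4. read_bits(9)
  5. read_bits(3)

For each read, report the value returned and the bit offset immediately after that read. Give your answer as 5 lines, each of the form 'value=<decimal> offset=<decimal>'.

Read 1: bits[0:6] width=6 -> value=60 (bin 111100); offset now 6 = byte 0 bit 6; 34 bits remain
Read 2: bits[6:13] width=7 -> value=21 (bin 0010101); offset now 13 = byte 1 bit 5; 27 bits remain
Read 3: bits[13:23] width=10 -> value=460 (bin 0111001100); offset now 23 = byte 2 bit 7; 17 bits remain
Read 4: bits[23:32] width=9 -> value=230 (bin 011100110); offset now 32 = byte 4 bit 0; 8 bits remain
Read 5: bits[32:35] width=3 -> value=4 (bin 100); offset now 35 = byte 4 bit 3; 5 bits remain

Answer: value=60 offset=6
value=21 offset=13
value=460 offset=23
value=230 offset=32
value=4 offset=35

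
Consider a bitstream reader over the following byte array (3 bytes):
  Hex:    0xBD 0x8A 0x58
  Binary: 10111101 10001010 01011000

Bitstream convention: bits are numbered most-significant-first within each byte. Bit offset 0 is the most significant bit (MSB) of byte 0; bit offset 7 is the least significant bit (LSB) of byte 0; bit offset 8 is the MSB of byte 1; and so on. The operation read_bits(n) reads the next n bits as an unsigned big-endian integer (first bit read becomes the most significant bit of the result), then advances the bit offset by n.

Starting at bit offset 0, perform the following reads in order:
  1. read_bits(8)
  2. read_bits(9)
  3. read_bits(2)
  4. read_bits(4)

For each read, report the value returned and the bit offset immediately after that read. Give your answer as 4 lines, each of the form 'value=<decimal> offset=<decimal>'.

Read 1: bits[0:8] width=8 -> value=189 (bin 10111101); offset now 8 = byte 1 bit 0; 16 bits remain
Read 2: bits[8:17] width=9 -> value=276 (bin 100010100); offset now 17 = byte 2 bit 1; 7 bits remain
Read 3: bits[17:19] width=2 -> value=2 (bin 10); offset now 19 = byte 2 bit 3; 5 bits remain
Read 4: bits[19:23] width=4 -> value=12 (bin 1100); offset now 23 = byte 2 bit 7; 1 bits remain

Answer: value=189 offset=8
value=276 offset=17
value=2 offset=19
value=12 offset=23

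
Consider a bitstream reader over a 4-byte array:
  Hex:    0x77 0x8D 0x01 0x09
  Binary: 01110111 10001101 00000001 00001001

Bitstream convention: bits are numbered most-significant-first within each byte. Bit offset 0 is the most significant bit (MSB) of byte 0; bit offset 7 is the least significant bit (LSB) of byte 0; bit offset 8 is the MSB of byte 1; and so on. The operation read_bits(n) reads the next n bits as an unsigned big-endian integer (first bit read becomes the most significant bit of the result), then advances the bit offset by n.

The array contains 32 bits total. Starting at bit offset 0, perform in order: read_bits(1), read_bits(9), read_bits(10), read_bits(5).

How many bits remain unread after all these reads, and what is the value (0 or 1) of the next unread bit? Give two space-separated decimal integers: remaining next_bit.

Answer: 7 0

Derivation:
Read 1: bits[0:1] width=1 -> value=0 (bin 0); offset now 1 = byte 0 bit 1; 31 bits remain
Read 2: bits[1:10] width=9 -> value=478 (bin 111011110); offset now 10 = byte 1 bit 2; 22 bits remain
Read 3: bits[10:20] width=10 -> value=208 (bin 0011010000); offset now 20 = byte 2 bit 4; 12 bits remain
Read 4: bits[20:25] width=5 -> value=2 (bin 00010); offset now 25 = byte 3 bit 1; 7 bits remain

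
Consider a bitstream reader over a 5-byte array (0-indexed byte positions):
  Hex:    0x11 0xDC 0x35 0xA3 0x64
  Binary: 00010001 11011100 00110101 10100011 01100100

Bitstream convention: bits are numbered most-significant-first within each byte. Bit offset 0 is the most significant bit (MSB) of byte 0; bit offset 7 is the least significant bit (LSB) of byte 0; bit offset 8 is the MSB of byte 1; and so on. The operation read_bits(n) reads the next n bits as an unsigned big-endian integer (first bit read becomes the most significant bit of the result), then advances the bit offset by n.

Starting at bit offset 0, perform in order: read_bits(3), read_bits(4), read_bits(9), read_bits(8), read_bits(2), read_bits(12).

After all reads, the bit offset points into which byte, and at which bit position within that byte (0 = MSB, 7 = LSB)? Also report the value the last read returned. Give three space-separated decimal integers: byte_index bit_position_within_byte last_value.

Answer: 4 6 2265

Derivation:
Read 1: bits[0:3] width=3 -> value=0 (bin 000); offset now 3 = byte 0 bit 3; 37 bits remain
Read 2: bits[3:7] width=4 -> value=8 (bin 1000); offset now 7 = byte 0 bit 7; 33 bits remain
Read 3: bits[7:16] width=9 -> value=476 (bin 111011100); offset now 16 = byte 2 bit 0; 24 bits remain
Read 4: bits[16:24] width=8 -> value=53 (bin 00110101); offset now 24 = byte 3 bit 0; 16 bits remain
Read 5: bits[24:26] width=2 -> value=2 (bin 10); offset now 26 = byte 3 bit 2; 14 bits remain
Read 6: bits[26:38] width=12 -> value=2265 (bin 100011011001); offset now 38 = byte 4 bit 6; 2 bits remain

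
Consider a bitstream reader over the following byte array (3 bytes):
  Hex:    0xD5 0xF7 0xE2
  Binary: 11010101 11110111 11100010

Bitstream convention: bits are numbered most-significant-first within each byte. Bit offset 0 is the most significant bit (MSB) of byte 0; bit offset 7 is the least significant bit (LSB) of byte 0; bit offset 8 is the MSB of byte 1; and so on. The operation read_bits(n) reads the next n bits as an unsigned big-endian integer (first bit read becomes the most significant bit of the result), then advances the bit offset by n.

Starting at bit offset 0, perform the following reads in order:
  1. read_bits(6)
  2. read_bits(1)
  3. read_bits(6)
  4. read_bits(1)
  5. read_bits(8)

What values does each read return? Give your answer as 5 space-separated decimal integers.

Answer: 53 0 62 1 248

Derivation:
Read 1: bits[0:6] width=6 -> value=53 (bin 110101); offset now 6 = byte 0 bit 6; 18 bits remain
Read 2: bits[6:7] width=1 -> value=0 (bin 0); offset now 7 = byte 0 bit 7; 17 bits remain
Read 3: bits[7:13] width=6 -> value=62 (bin 111110); offset now 13 = byte 1 bit 5; 11 bits remain
Read 4: bits[13:14] width=1 -> value=1 (bin 1); offset now 14 = byte 1 bit 6; 10 bits remain
Read 5: bits[14:22] width=8 -> value=248 (bin 11111000); offset now 22 = byte 2 bit 6; 2 bits remain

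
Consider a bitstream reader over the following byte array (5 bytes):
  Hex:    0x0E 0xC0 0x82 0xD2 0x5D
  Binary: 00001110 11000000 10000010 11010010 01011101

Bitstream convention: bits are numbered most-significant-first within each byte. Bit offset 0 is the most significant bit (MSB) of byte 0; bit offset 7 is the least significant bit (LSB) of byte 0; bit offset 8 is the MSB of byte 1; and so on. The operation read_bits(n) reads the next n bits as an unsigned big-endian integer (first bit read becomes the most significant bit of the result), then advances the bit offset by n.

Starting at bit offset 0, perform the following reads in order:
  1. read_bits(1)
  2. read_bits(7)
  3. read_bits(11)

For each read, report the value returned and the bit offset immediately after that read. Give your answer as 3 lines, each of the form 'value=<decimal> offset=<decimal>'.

Answer: value=0 offset=1
value=14 offset=8
value=1540 offset=19

Derivation:
Read 1: bits[0:1] width=1 -> value=0 (bin 0); offset now 1 = byte 0 bit 1; 39 bits remain
Read 2: bits[1:8] width=7 -> value=14 (bin 0001110); offset now 8 = byte 1 bit 0; 32 bits remain
Read 3: bits[8:19] width=11 -> value=1540 (bin 11000000100); offset now 19 = byte 2 bit 3; 21 bits remain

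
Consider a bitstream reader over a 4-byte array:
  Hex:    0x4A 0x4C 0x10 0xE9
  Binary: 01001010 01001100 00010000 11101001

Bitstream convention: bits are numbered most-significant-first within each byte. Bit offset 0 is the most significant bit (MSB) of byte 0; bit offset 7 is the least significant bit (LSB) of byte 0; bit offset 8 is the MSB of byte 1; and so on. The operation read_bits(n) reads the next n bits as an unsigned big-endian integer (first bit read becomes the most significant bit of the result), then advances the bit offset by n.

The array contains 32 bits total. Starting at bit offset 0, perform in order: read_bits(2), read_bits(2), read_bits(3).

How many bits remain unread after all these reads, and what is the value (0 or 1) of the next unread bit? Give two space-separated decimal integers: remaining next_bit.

Answer: 25 0

Derivation:
Read 1: bits[0:2] width=2 -> value=1 (bin 01); offset now 2 = byte 0 bit 2; 30 bits remain
Read 2: bits[2:4] width=2 -> value=0 (bin 00); offset now 4 = byte 0 bit 4; 28 bits remain
Read 3: bits[4:7] width=3 -> value=5 (bin 101); offset now 7 = byte 0 bit 7; 25 bits remain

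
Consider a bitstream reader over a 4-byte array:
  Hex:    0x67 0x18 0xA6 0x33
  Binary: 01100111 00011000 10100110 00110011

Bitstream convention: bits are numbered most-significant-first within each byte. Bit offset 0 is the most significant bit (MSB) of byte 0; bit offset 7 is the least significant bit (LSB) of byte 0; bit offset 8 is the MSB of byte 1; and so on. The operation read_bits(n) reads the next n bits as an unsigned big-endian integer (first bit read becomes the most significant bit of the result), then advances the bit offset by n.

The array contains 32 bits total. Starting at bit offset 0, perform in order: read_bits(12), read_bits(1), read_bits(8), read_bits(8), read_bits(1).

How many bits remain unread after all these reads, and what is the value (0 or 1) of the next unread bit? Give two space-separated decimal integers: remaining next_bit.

Answer: 2 1

Derivation:
Read 1: bits[0:12] width=12 -> value=1649 (bin 011001110001); offset now 12 = byte 1 bit 4; 20 bits remain
Read 2: bits[12:13] width=1 -> value=1 (bin 1); offset now 13 = byte 1 bit 5; 19 bits remain
Read 3: bits[13:21] width=8 -> value=20 (bin 00010100); offset now 21 = byte 2 bit 5; 11 bits remain
Read 4: bits[21:29] width=8 -> value=198 (bin 11000110); offset now 29 = byte 3 bit 5; 3 bits remain
Read 5: bits[29:30] width=1 -> value=0 (bin 0); offset now 30 = byte 3 bit 6; 2 bits remain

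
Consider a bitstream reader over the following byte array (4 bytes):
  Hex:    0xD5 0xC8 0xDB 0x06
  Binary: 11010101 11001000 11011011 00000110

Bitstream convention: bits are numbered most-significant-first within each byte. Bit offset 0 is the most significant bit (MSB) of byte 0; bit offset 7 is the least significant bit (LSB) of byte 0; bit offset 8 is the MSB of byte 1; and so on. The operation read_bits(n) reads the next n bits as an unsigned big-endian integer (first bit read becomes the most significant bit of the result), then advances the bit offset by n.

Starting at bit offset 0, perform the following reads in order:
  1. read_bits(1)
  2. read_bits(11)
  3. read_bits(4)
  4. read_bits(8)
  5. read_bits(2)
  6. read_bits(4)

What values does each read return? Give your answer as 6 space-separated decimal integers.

Answer: 1 1372 8 219 0 1

Derivation:
Read 1: bits[0:1] width=1 -> value=1 (bin 1); offset now 1 = byte 0 bit 1; 31 bits remain
Read 2: bits[1:12] width=11 -> value=1372 (bin 10101011100); offset now 12 = byte 1 bit 4; 20 bits remain
Read 3: bits[12:16] width=4 -> value=8 (bin 1000); offset now 16 = byte 2 bit 0; 16 bits remain
Read 4: bits[16:24] width=8 -> value=219 (bin 11011011); offset now 24 = byte 3 bit 0; 8 bits remain
Read 5: bits[24:26] width=2 -> value=0 (bin 00); offset now 26 = byte 3 bit 2; 6 bits remain
Read 6: bits[26:30] width=4 -> value=1 (bin 0001); offset now 30 = byte 3 bit 6; 2 bits remain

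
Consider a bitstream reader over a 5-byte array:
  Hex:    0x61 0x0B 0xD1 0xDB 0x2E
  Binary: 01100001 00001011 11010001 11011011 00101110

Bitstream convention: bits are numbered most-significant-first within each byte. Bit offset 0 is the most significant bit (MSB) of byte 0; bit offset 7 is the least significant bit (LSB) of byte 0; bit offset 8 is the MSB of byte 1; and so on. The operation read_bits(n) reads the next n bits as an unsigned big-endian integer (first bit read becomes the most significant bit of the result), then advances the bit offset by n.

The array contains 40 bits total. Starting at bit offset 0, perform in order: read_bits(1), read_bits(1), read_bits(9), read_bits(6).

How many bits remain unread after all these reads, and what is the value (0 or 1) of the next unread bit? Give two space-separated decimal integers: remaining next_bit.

Answer: 23 1

Derivation:
Read 1: bits[0:1] width=1 -> value=0 (bin 0); offset now 1 = byte 0 bit 1; 39 bits remain
Read 2: bits[1:2] width=1 -> value=1 (bin 1); offset now 2 = byte 0 bit 2; 38 bits remain
Read 3: bits[2:11] width=9 -> value=264 (bin 100001000); offset now 11 = byte 1 bit 3; 29 bits remain
Read 4: bits[11:17] width=6 -> value=23 (bin 010111); offset now 17 = byte 2 bit 1; 23 bits remain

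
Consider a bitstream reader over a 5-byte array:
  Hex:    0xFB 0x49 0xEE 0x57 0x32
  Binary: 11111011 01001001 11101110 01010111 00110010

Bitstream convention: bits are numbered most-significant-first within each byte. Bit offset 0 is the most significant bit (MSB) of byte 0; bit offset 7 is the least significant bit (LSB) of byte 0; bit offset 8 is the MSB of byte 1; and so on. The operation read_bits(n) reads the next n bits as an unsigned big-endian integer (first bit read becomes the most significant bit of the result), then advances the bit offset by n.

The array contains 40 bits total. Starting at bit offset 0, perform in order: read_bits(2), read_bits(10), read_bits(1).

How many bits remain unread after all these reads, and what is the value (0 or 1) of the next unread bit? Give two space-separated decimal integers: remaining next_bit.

Read 1: bits[0:2] width=2 -> value=3 (bin 11); offset now 2 = byte 0 bit 2; 38 bits remain
Read 2: bits[2:12] width=10 -> value=948 (bin 1110110100); offset now 12 = byte 1 bit 4; 28 bits remain
Read 3: bits[12:13] width=1 -> value=1 (bin 1); offset now 13 = byte 1 bit 5; 27 bits remain

Answer: 27 0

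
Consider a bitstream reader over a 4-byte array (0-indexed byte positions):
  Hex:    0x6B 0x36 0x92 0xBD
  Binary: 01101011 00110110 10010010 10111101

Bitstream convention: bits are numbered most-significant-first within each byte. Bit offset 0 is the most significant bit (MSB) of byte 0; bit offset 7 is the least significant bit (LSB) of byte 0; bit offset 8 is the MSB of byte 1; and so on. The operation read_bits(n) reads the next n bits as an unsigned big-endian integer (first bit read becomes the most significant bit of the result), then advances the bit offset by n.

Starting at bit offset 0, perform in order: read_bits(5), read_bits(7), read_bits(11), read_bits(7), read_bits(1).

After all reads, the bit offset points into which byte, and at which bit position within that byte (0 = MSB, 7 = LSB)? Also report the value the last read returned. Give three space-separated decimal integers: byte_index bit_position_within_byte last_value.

Read 1: bits[0:5] width=5 -> value=13 (bin 01101); offset now 5 = byte 0 bit 5; 27 bits remain
Read 2: bits[5:12] width=7 -> value=51 (bin 0110011); offset now 12 = byte 1 bit 4; 20 bits remain
Read 3: bits[12:23] width=11 -> value=841 (bin 01101001001); offset now 23 = byte 2 bit 7; 9 bits remain
Read 4: bits[23:30] width=7 -> value=47 (bin 0101111); offset now 30 = byte 3 bit 6; 2 bits remain
Read 5: bits[30:31] width=1 -> value=0 (bin 0); offset now 31 = byte 3 bit 7; 1 bits remain

Answer: 3 7 0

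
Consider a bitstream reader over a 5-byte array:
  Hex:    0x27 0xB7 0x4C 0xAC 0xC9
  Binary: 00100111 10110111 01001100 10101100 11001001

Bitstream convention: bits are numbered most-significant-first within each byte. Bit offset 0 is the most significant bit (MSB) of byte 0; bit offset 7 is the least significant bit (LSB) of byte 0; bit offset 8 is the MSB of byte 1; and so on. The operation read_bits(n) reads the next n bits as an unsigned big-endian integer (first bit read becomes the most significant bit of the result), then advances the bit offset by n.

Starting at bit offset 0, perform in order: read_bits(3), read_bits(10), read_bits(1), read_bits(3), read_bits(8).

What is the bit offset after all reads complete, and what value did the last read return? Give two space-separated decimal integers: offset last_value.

Answer: 25 153

Derivation:
Read 1: bits[0:3] width=3 -> value=1 (bin 001); offset now 3 = byte 0 bit 3; 37 bits remain
Read 2: bits[3:13] width=10 -> value=246 (bin 0011110110); offset now 13 = byte 1 bit 5; 27 bits remain
Read 3: bits[13:14] width=1 -> value=1 (bin 1); offset now 14 = byte 1 bit 6; 26 bits remain
Read 4: bits[14:17] width=3 -> value=6 (bin 110); offset now 17 = byte 2 bit 1; 23 bits remain
Read 5: bits[17:25] width=8 -> value=153 (bin 10011001); offset now 25 = byte 3 bit 1; 15 bits remain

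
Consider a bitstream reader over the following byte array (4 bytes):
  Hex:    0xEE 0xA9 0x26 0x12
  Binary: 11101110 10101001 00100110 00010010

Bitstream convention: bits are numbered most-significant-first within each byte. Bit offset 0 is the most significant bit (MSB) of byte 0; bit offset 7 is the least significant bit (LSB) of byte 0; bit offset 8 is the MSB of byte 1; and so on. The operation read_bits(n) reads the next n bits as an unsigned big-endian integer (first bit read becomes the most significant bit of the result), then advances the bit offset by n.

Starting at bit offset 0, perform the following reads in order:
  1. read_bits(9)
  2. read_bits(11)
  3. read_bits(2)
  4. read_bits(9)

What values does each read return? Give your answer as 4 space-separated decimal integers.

Read 1: bits[0:9] width=9 -> value=477 (bin 111011101); offset now 9 = byte 1 bit 1; 23 bits remain
Read 2: bits[9:20] width=11 -> value=658 (bin 01010010010); offset now 20 = byte 2 bit 4; 12 bits remain
Read 3: bits[20:22] width=2 -> value=1 (bin 01); offset now 22 = byte 2 bit 6; 10 bits remain
Read 4: bits[22:31] width=9 -> value=265 (bin 100001001); offset now 31 = byte 3 bit 7; 1 bits remain

Answer: 477 658 1 265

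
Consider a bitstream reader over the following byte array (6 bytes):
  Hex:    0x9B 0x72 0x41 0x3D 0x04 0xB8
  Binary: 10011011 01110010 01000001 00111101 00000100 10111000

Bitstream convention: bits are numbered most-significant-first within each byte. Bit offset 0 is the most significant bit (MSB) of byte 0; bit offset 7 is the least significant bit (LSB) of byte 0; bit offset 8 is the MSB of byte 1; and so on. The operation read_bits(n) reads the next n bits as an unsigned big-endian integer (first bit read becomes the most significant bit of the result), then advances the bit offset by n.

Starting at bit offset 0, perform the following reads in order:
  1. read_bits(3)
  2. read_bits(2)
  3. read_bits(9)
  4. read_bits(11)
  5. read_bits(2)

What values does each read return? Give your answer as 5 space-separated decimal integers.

Read 1: bits[0:3] width=3 -> value=4 (bin 100); offset now 3 = byte 0 bit 3; 45 bits remain
Read 2: bits[3:5] width=2 -> value=3 (bin 11); offset now 5 = byte 0 bit 5; 43 bits remain
Read 3: bits[5:14] width=9 -> value=220 (bin 011011100); offset now 14 = byte 1 bit 6; 34 bits remain
Read 4: bits[14:25] width=11 -> value=1154 (bin 10010000010); offset now 25 = byte 3 bit 1; 23 bits remain
Read 5: bits[25:27] width=2 -> value=1 (bin 01); offset now 27 = byte 3 bit 3; 21 bits remain

Answer: 4 3 220 1154 1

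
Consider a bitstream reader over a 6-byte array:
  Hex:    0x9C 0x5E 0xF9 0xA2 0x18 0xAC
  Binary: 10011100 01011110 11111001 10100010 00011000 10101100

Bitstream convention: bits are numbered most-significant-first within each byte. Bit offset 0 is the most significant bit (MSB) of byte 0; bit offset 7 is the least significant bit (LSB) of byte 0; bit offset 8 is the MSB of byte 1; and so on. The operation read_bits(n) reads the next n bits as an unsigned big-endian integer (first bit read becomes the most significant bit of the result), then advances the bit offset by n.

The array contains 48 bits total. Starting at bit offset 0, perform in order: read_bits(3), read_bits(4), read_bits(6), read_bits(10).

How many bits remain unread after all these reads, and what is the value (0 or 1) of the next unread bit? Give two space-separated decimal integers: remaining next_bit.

Read 1: bits[0:3] width=3 -> value=4 (bin 100); offset now 3 = byte 0 bit 3; 45 bits remain
Read 2: bits[3:7] width=4 -> value=14 (bin 1110); offset now 7 = byte 0 bit 7; 41 bits remain
Read 3: bits[7:13] width=6 -> value=11 (bin 001011); offset now 13 = byte 1 bit 5; 35 bits remain
Read 4: bits[13:23] width=10 -> value=892 (bin 1101111100); offset now 23 = byte 2 bit 7; 25 bits remain

Answer: 25 1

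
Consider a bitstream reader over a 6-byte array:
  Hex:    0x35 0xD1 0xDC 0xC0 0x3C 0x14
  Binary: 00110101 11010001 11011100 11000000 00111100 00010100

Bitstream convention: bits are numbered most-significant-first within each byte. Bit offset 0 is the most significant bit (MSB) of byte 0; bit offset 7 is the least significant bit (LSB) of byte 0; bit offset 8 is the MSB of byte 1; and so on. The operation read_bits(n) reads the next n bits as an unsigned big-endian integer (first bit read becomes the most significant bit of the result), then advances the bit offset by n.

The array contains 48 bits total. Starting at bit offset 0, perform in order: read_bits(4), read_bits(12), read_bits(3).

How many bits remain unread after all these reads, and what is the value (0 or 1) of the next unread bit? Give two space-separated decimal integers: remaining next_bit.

Read 1: bits[0:4] width=4 -> value=3 (bin 0011); offset now 4 = byte 0 bit 4; 44 bits remain
Read 2: bits[4:16] width=12 -> value=1489 (bin 010111010001); offset now 16 = byte 2 bit 0; 32 bits remain
Read 3: bits[16:19] width=3 -> value=6 (bin 110); offset now 19 = byte 2 bit 3; 29 bits remain

Answer: 29 1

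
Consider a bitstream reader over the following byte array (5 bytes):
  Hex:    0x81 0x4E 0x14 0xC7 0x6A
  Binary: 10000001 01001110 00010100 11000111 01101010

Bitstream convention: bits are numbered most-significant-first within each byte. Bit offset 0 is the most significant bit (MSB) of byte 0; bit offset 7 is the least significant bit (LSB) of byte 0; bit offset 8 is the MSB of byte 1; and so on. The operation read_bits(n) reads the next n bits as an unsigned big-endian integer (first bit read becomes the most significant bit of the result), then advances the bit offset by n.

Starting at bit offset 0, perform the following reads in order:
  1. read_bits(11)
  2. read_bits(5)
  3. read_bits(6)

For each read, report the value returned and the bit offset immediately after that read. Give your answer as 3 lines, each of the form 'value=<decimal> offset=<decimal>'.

Answer: value=1034 offset=11
value=14 offset=16
value=5 offset=22

Derivation:
Read 1: bits[0:11] width=11 -> value=1034 (bin 10000001010); offset now 11 = byte 1 bit 3; 29 bits remain
Read 2: bits[11:16] width=5 -> value=14 (bin 01110); offset now 16 = byte 2 bit 0; 24 bits remain
Read 3: bits[16:22] width=6 -> value=5 (bin 000101); offset now 22 = byte 2 bit 6; 18 bits remain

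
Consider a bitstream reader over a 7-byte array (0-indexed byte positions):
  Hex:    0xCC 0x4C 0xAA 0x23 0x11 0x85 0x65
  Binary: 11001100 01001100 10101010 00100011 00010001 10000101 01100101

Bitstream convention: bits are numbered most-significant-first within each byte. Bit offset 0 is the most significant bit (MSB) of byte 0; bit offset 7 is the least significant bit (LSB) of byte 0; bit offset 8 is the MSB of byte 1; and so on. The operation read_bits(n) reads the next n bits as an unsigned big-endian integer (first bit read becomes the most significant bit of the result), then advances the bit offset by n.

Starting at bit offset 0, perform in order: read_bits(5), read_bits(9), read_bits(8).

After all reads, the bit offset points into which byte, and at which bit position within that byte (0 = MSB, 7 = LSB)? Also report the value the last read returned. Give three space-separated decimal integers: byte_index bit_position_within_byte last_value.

Answer: 2 6 42

Derivation:
Read 1: bits[0:5] width=5 -> value=25 (bin 11001); offset now 5 = byte 0 bit 5; 51 bits remain
Read 2: bits[5:14] width=9 -> value=275 (bin 100010011); offset now 14 = byte 1 bit 6; 42 bits remain
Read 3: bits[14:22] width=8 -> value=42 (bin 00101010); offset now 22 = byte 2 bit 6; 34 bits remain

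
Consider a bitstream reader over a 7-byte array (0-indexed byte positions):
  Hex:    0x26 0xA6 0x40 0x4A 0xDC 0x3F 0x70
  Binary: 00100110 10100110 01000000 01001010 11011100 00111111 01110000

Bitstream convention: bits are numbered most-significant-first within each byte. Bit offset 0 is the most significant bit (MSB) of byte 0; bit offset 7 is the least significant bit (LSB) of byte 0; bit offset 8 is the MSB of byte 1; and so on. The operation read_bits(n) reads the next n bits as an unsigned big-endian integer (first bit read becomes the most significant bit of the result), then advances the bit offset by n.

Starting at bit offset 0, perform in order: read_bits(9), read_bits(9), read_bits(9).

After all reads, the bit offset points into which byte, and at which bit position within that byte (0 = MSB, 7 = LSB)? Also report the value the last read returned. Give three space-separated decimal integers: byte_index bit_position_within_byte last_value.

Answer: 3 3 2

Derivation:
Read 1: bits[0:9] width=9 -> value=77 (bin 001001101); offset now 9 = byte 1 bit 1; 47 bits remain
Read 2: bits[9:18] width=9 -> value=153 (bin 010011001); offset now 18 = byte 2 bit 2; 38 bits remain
Read 3: bits[18:27] width=9 -> value=2 (bin 000000010); offset now 27 = byte 3 bit 3; 29 bits remain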